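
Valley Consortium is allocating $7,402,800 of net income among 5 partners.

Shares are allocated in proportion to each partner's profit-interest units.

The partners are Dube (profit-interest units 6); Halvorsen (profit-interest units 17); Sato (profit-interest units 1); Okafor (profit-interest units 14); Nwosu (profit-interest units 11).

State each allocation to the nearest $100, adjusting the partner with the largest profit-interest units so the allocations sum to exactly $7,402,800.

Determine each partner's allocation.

Dube: $906,500; Halvorsen: $2,568,200; Sato: $151,100; Okafor: $2,115,100; Nwosu: $1,661,900

Total profit-interest units = 49.
Proportional shares: Dube 6/49 × $7,402,800 = 906,465.31; Halvorsen 17/49 × $7,402,800 = 2,568,318.37; Sato 1/49 × $7,402,800 = 151,077.55; Okafor 14/49 × $7,402,800 = 2,115,085.71; Nwosu 11/49 × $7,402,800 = 1,661,853.06.
After rounding ($100): Dube $906,500; Halvorsen $2,568,300; Sato $151,100; Okafor $2,115,100; Nwosu $1,661,900. Sum = $7,402,900.
Difference $7,402,800 − $7,402,900 = −$100 applied to largest profit-interest units (Halvorsen): Halvorsen becomes $2,568,200.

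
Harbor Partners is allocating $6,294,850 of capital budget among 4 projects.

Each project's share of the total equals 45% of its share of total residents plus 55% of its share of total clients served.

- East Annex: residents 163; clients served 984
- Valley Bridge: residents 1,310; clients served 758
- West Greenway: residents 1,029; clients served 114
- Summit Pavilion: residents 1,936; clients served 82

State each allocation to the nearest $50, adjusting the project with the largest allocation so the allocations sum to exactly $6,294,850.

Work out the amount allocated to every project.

East Annex: $1,861,900; Valley Bridge: $2,190,300; West Greenway: $860,450; Summit Pavilion: $1,382,200

Residents total 4,438; clients served total 1,938.
Blended shares (45% residents + 55% clients served): East Annex 0.2958; Valley Bridge 0.3479; West Greenway 0.1367; Summit Pavilion 0.2196.
Raw shares: East Annex 1,861,920.20; Valley Bridge 2,190,285.39; West Greenway 860,446.07; Summit Pavilion 1,382,198.33.
Rounded to nearest $50: East Annex $1,861,900; Valley Bridge $2,190,300; West Greenway $860,450; Summit Pavilion $1,382,200. Sum = $6,294,850.
Rounded total matches; no reconciliation needed.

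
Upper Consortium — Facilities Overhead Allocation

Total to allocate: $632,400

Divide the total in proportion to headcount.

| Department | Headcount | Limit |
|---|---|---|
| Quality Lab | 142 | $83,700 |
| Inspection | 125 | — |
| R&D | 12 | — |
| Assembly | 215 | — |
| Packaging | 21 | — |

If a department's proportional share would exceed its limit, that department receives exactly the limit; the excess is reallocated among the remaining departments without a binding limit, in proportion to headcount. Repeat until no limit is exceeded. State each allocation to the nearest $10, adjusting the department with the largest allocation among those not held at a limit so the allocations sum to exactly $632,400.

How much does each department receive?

Sum of headcount: 515.
Proportional shares (ignoring caps): Quality Lab 174,370.49; Inspection 153,495.15; R&D 14,735.53; Assembly 264,011.65; Packaging 25,787.18.
Cap binds for Quality Lab ($83,700); remaining pool $548,700 reallocated over remaining headcount 373.
Remaining shares: Inspection 183,880.70 → $183,880; R&D 17,652.55 → $17,650; Assembly 316,274.80 → $316,270; Packaging 30,891.96 → $30,890.
Rounding difference +$10 applied to Assembly → $316,280.

Quality Lab: $83,700 | Inspection: $183,880 | R&D: $17,650 | Assembly: $316,280 | Packaging: $30,890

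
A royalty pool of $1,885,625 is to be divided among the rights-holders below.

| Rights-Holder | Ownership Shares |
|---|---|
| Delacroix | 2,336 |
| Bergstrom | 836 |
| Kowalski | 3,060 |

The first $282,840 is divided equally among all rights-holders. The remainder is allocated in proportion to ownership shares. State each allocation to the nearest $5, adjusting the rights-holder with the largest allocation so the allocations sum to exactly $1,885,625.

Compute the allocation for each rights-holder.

Delacroix: $695,065 | Bergstrom: $309,290 | Kowalski: $881,270

Equal tier: $282,840 ÷ 3 = $94,280 apiece.
Remainder $1,602,785 by ownership shares (total 6,232): Delacroix 600,787.19 → $600,785; Bergstrom 215,007.74 → $215,010; Kowalski 786,990.07 → $786,990.
Totals: Delacroix $94,280 + $600,785 = $695,065; Bergstrom $94,280 + $215,010 = $309,290; Kowalski $94,280 + $786,990 = $881,270.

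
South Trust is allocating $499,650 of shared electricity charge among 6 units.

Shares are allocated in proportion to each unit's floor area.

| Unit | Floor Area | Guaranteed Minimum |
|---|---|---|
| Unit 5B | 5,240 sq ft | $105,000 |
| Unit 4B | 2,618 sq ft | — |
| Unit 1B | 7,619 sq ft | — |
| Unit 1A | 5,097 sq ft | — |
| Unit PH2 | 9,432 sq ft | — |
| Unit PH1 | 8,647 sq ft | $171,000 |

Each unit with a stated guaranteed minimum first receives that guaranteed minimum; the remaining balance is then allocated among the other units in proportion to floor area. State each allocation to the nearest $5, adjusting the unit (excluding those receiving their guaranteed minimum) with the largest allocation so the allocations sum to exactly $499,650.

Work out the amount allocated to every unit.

Fund the minimums — Unit 5B $105,000; Unit PH1 $171,000. Remaining pool $223,650.
Remaining pool split over remaining floor area 24,766: Unit 4B 23,641.92 → $23,640; Unit 1B 68,803.58 → $68,805; Unit 1A 46,028.59 → $46,030; Unit PH2 85,175.92 → $85,175.

Unit 5B: $105,000 | Unit 4B: $23,640 | Unit 1B: $68,805 | Unit 1A: $46,030 | Unit PH2: $85,175 | Unit PH1: $171,000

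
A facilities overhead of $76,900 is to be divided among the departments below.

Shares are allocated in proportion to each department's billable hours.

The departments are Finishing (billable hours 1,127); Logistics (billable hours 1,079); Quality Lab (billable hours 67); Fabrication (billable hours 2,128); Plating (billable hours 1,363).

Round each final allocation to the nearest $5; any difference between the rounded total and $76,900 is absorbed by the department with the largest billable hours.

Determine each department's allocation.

Finishing: $15,035 · Logistics: $14,395 · Quality Lab: $895 · Fabrication: $28,390 · Plating: $18,185

Billable hours total: 1,127 + 1,079 + 67 + 2,128 + 1,363 = 5,764.
Raw shares: Finishing 15,035.79; Logistics 14,395.40; Quality Lab 893.88; Fabrication 28,390.56; Plating 18,184.37.
Rounded to nearest $5: Finishing $15,035; Logistics $14,395; Quality Lab $895; Fabrication $28,390; Plating $18,185. Sum = $76,900.
No rounding difference to absorb.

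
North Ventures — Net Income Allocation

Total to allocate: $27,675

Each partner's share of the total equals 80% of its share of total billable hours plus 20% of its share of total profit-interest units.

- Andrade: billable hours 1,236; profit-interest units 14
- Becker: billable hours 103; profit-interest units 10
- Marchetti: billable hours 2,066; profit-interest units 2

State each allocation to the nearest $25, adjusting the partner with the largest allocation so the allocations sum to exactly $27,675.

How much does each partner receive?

Billable hours total 3,405; profit-interest units total 26.
Blended shares (80% billable hours + 20% profit-interest units): Andrade 0.3981; Becker 0.1011; Marchetti 0.5008.
Unrounded shares: Andrade 11,017.11; Becker 2,798.57; Marchetti 13,859.32.
Rounded to nearest $25: Andrade $11,025; Becker $2,800; Marchetti $13,850. Sum = $27,675.
Rounded total matches; no reconciliation needed.

Andrade: $11,025 | Becker: $2,800 | Marchetti: $13,850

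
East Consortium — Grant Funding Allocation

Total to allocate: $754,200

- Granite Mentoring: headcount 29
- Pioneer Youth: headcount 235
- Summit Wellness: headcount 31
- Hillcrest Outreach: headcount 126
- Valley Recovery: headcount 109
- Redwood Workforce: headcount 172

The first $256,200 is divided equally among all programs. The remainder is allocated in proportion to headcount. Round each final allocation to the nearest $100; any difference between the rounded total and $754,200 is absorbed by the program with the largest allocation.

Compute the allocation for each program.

$256,200 shared equally gives $42,700 per program.
Remainder $498,000 by headcount (total 702): Granite Mentoring 20,572.65 → $20,600; Pioneer Youth 166,709.40 → $166,700; Summit Wellness 21,991.45 → $22,000; Hillcrest Outreach 89,384.62 → $89,400; Valley Recovery 77,324.79 → $77,300; Redwood Workforce 122,017.09 → $122,000.
Totals: Granite Mentoring $42,700 + $20,600 = $63,300; Pioneer Youth $42,700 + $166,700 = $209,400; Summit Wellness $42,700 + $22,000 = $64,700; Hillcrest Outreach $42,700 + $89,400 = $132,100; Valley Recovery $42,700 + $77,300 = $120,000; Redwood Workforce $42,700 + $122,000 = $164,700.

Granite Mentoring: $63,300; Pioneer Youth: $209,400; Summit Wellness: $64,700; Hillcrest Outreach: $132,100; Valley Recovery: $120,000; Redwood Workforce: $164,700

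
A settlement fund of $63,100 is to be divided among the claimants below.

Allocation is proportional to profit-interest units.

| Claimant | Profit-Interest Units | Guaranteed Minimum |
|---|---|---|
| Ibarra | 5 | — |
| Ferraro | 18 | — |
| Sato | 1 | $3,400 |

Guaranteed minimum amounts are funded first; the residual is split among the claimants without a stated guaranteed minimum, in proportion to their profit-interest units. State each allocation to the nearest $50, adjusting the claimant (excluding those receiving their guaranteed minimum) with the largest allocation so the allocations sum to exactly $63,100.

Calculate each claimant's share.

Fund the minimums — Sato $3,400. Remaining pool $59,700.
Remaining pool split over remaining profit-interest units 23: Ibarra 12,978.26 → $13,000; Ferraro 46,721.74 → $46,700.

Ibarra: $13,000 · Ferraro: $46,700 · Sato: $3,400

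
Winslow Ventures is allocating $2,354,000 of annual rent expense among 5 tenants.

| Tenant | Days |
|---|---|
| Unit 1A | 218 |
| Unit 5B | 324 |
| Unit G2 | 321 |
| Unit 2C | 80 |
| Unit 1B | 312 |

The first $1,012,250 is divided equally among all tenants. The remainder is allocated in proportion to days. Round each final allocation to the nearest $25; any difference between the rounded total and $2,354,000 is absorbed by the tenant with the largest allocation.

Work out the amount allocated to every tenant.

Unit 1A: $435,525; Unit 5B: $548,825; Unit G2: $545,650; Unit 2C: $287,975; Unit 1B: $536,025

First tranche $1,012,250 split equally: $202,450 each.
Remainder $1,341,750 by days (total 1,255): Unit 1A 233,068.92 → $233,075; Unit 5B 346,396.02 → $346,400; Unit G2 343,188.65 → $343,200; Unit 2C 85,529.88 → $85,525; Unit 1B 333,566.53 → $333,575.
Rounding difference −$25 on remainder applied to Unit 5B.
Totals: Unit 1A $202,450 + $233,075 = $435,525; Unit 5B $202,450 + $346,375 = $548,825; Unit G2 $202,450 + $343,200 = $545,650; Unit 2C $202,450 + $85,525 = $287,975; Unit 1B $202,450 + $333,575 = $536,025.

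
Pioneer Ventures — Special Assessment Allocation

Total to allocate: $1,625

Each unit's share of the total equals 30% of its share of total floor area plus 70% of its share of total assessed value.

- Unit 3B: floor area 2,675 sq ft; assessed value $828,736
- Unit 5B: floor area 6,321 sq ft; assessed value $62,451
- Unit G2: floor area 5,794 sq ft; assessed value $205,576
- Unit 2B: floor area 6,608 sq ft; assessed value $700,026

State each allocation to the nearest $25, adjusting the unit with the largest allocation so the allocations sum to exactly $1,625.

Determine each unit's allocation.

Totals — floor area 21,398, assessed value 1,796,789.
Blended shares (30% floor area + 70% assessed value): Unit 3B 0.3604; Unit 5B 0.1130; Unit G2 0.1613; Unit 2B 0.3654.
Raw shares: Unit 3B 585.59; Unit 5B 183.54; Unit G2 262.15; Unit 2B 593.71.
After rounding ($25): Unit 3B $575; Unit 5B $175; Unit G2 $250; Unit 2B $600. Sum = $1,600.
Difference $1,625 − $1,600 = +$25 applied to largest allocation (Unit 2B): Unit 2B becomes $625.

Unit 3B: $575; Unit 5B: $175; Unit G2: $250; Unit 2B: $625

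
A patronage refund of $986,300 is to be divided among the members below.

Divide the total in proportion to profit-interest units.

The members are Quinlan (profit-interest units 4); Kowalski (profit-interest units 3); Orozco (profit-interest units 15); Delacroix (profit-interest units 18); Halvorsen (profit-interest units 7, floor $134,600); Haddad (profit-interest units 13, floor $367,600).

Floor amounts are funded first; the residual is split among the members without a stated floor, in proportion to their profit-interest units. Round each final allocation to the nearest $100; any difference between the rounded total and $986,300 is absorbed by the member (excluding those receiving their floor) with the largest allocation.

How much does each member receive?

Quinlan: $48,400 · Kowalski: $36,300 · Orozco: $181,500 · Delacroix: $217,900 · Halvorsen: $134,600 · Haddad: $367,600

Minimums first: Halvorsen $134,600; Haddad $367,600. Remaining pool $484,100.
Remaining pool split over remaining profit-interest units 40: Quinlan 48,410.00 → $48,400; Kowalski 36,307.50 → $36,300; Orozco 181,537.50 → $181,500; Delacroix 217,845.00 → $217,800.
Rounding difference +$100 applied to Delacroix → $217,900.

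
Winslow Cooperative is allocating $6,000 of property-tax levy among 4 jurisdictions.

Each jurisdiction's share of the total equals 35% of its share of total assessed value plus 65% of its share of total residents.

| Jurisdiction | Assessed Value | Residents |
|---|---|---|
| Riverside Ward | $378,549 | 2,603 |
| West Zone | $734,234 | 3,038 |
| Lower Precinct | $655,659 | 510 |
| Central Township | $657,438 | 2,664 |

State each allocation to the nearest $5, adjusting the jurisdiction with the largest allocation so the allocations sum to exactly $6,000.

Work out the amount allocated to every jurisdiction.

Riverside Ward: $1,480; West Zone: $1,975; Lower Precinct: $795; Central Township: $1,750

Assessed value total 2,425,880; residents total 8,815.
Combined weights (35% assessed value + 65% residents): Riverside Ward 0.2466; West Zone 0.3299; Lower Precinct 0.1322; Central Township 0.2913.
Proportional shares: Riverside Ward 1,479.34; West Zone 1,979.70; Lower Precinct 793.22; Central Township 1,747.75.
After rounding ($5): Riverside Ward $1,480; West Zone $1,980; Lower Precinct $795; Central Township $1,750. Sum = $6,005.
Difference $6,000 − $6,005 = −$5 applied to largest allocation (West Zone): West Zone becomes $1,975.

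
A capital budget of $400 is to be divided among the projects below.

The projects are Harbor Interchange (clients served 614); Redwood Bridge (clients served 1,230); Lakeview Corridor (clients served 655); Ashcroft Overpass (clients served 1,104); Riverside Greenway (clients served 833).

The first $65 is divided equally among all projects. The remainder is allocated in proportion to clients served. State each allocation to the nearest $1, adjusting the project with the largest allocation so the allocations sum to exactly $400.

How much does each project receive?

Harbor Interchange: $59 | Redwood Bridge: $107 | Lakeview Corridor: $62 | Ashcroft Overpass: $96 | Riverside Greenway: $76

$65 shared equally gives $13 per project.
Remainder $335 by clients served (total 4,436): Harbor Interchange 46.37 → $46; Redwood Bridge 92.89 → $93; Lakeview Corridor 49.46 → $49; Ashcroft Overpass 83.37 → $83; Riverside Greenway 62.91 → $63.
Rounding difference +$1 on remainder applied to Redwood Bridge.
Totals: Harbor Interchange $13 + $46 = $59; Redwood Bridge $13 + $94 = $107; Lakeview Corridor $13 + $49 = $62; Ashcroft Overpass $13 + $83 = $96; Riverside Greenway $13 + $63 = $76.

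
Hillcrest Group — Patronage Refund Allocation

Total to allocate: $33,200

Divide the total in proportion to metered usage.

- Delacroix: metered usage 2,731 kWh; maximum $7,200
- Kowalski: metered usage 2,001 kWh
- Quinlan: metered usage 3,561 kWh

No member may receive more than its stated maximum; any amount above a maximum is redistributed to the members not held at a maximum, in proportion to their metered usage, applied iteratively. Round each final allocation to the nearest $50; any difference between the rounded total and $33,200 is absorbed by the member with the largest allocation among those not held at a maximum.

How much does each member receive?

Metered usage total: 8,293.
Proportional shares (ignoring caps): Delacroix 10,933.22; Kowalski 8,010.76; Quinlan 14,256.02.
Cap binds for Delacroix ($7,200); residual $26,000 reallocated over remaining metered usage 5,562.
Redistributed shares: Kowalski 9,353.83 → $9,350; Quinlan 16,646.17 → $16,650.

Delacroix: $7,200 · Kowalski: $9,350 · Quinlan: $16,650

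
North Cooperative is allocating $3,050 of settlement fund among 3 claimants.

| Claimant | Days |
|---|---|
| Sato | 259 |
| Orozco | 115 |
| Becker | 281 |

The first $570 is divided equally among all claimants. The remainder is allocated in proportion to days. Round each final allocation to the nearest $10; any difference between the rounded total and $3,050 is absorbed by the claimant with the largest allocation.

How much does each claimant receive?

$570 shared equally gives $190 per claimant.
Remainder $2,480 by days (total 655): Sato 980.64 → $980; Orozco 435.42 → $440; Becker 1,063.94 → $1,060.
Totals: Sato $190 + $980 = $1,170; Orozco $190 + $440 = $630; Becker $190 + $1,060 = $1,250.

Sato: $1,170 · Orozco: $630 · Becker: $1,250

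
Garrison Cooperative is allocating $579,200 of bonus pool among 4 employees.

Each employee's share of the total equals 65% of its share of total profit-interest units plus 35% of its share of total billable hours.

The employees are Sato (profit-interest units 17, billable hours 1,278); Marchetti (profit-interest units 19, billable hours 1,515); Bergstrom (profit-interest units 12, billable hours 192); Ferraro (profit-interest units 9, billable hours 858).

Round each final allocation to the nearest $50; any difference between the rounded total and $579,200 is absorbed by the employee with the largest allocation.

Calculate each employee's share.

Sato: $179,700 · Marchetti: $205,400 · Bergstrom: $89,400 · Ferraro: $104,700

Totals — profit-interest units 57, billable hours 3,843.
Composite weights (65% profit-interest units + 35% billable hours): Sato 0.3103; Marchetti 0.3546; Bergstrom 0.1543; Ferraro 0.1808.
Proportional shares: Sato 179,698.59; Marchetti 205,410.27; Bergstrom 89,387.03; Ferraro 104,704.10.
After rounding ($50): Sato $179,700; Marchetti $205,400; Bergstrom $89,400; Ferraro $104,700. Sum = $579,200.
Rounded total matches; no reconciliation needed.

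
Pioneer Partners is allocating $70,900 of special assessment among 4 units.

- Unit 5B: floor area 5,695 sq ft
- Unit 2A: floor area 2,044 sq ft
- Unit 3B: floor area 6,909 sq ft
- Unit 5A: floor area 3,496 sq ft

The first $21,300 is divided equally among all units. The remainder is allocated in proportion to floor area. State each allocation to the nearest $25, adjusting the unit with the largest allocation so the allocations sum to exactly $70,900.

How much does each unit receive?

Unit 5B: $20,900 | Unit 2A: $10,925 | Unit 3B: $24,200 | Unit 5A: $14,875

$21,300 shared equally gives $5,325 per unit.
Remainder $49,600 by floor area (total 18,144): Unit 5B 15,568.34 → $15,575; Unit 2A 5,587.65 → $5,600; Unit 3B 18,887.04 → $18,875; Unit 5A 9,556.97 → $9,550.
Totals: Unit 5B $5,325 + $15,575 = $20,900; Unit 2A $5,325 + $5,600 = $10,925; Unit 3B $5,325 + $18,875 = $24,200; Unit 5A $5,325 + $9,550 = $14,875.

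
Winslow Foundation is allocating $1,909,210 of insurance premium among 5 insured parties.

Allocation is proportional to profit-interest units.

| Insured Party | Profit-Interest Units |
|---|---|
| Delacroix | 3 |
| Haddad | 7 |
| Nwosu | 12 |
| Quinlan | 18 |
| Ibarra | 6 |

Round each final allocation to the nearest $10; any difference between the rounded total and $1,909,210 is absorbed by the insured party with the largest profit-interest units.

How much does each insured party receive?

Profit-interest units total: 46.
Raw shares: Delacroix 3/46 × $1,909,210 = 124,513.70; Haddad 7/46 × $1,909,210 = 290,531.96; Nwosu 12/46 × $1,909,210 = 498,054.78; Quinlan 18/46 × $1,909,210 = 747,082.17; Ibarra 6/46 × $1,909,210 = 249,027.39.
At nearest $10: Delacroix $124,510; Haddad $290,530; Nwosu $498,050; Quinlan $747,080; Ibarra $249,030. Sum = $1,909,200.
Difference $1,909,210 − $1,909,200 = +$10 applied to largest profit-interest units (Quinlan): Quinlan becomes $747,090.

Delacroix: $124,510; Haddad: $290,530; Nwosu: $498,050; Quinlan: $747,090; Ibarra: $249,030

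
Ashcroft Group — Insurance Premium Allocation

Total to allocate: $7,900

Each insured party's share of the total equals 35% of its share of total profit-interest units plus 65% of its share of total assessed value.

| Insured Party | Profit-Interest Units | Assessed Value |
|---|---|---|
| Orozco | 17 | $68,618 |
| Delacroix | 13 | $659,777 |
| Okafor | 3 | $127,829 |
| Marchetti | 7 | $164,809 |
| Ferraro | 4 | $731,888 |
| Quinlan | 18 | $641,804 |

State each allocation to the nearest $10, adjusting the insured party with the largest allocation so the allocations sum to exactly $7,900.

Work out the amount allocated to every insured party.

Totals — profit-interest units 62, assessed value 2,394,725.
Blended shares (35% profit-interest units + 65% assessed value): Orozco 0.1146; Delacroix 0.2525; Okafor 0.0516; Marchetti 0.0843; Ferraro 0.2212; Quinlan 0.2758.
Proportional shares: Orozco 905.28; Delacroix 1,994.52; Okafor 407.89; Marchetti 665.58; Ferraro 1,747.77; Quinlan 2,178.96.
Rounded to nearest $10: Orozco $910; Delacroix $1,990; Okafor $410; Marchetti $670; Ferraro $1,750; Quinlan $2,180. Sum = $7,910.
Difference $7,900 − $7,910 = −$10 applied to largest allocation (Quinlan): Quinlan becomes $2,170.

Orozco: $910; Delacroix: $1,990; Okafor: $410; Marchetti: $670; Ferraro: $1,750; Quinlan: $2,170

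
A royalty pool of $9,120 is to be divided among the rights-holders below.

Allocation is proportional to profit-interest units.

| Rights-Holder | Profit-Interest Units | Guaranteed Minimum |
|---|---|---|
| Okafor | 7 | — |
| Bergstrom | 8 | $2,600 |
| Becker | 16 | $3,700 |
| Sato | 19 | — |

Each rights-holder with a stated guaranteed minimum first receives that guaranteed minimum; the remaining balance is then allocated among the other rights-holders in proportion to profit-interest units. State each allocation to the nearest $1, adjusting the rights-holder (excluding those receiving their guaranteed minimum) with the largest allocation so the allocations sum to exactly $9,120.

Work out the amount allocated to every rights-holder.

Okafor: $759; Bergstrom: $2,600; Becker: $3,700; Sato: $2,061

Minimums first: Bergstrom $2,600; Becker $3,700. Residual $2,820.
Residual split over remaining profit-interest units 26: Okafor 759.23 → $759; Sato 2,060.77 → $2,061.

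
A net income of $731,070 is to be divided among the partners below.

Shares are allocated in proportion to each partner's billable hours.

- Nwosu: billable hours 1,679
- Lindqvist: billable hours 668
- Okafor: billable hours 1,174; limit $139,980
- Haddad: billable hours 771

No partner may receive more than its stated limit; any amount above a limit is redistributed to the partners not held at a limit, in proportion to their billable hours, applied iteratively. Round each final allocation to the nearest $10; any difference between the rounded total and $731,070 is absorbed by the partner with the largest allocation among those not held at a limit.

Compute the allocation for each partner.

Nwosu: $318,290; Lindqvist: $126,640; Okafor: $139,980; Haddad: $146,160

Combined billable hours = 4,292.
Unconstrained shares: Nwosu 285,989.41; Lindqvist 113,782.56; Okafor 199,971.15; Haddad 131,326.88.
Cap binds for Okafor ($139,980); residual $591,090 reallocated over remaining billable hours 3,118.
Shares after redistribution: Nwosu 318,293.81 → $318,290; Lindqvist 126,635.06 → $126,640; Haddad 146,161.13 → $146,160.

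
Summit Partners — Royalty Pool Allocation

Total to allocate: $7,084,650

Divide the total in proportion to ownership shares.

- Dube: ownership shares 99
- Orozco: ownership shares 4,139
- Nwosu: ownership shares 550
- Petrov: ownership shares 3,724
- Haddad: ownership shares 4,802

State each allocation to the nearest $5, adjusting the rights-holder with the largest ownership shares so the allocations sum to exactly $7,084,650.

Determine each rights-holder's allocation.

Dube: $52,680 · Orozco: $2,202,445 · Nwosu: $292,665 · Petrov: $1,981,615 · Haddad: $2,555,245

Sum of ownership shares: 13,314.
Raw shares: Dube 99/13,314 × $7,084,650 = 52,679.91; Orozco 4,139/13,314 × $7,084,650 = 2,202,446.02; Nwosu 550/13,314 × $7,084,650 = 292,666.18; Petrov 3,724/13,314 × $7,084,650 = 1,981,616.09; Haddad 4,802/13,314 × $7,084,650 = 2,555,241.80.
At nearest $5: Dube $52,680; Orozco $2,202,445; Nwosu $292,665; Petrov $1,981,615; Haddad $2,555,240. Sum = $7,084,645.
Difference $7,084,650 − $7,084,645 = +$5 applied to largest ownership shares (Haddad): Haddad becomes $2,555,245.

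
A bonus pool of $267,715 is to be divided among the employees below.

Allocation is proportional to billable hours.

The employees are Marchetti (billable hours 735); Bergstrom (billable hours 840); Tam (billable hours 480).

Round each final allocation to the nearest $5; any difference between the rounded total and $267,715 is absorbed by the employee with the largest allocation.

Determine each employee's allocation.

Marchetti: $95,750 | Bergstrom: $109,435 | Tam: $62,530

Combined billable hours = 2,055.
Proportional shares: Marchetti 735/2,055 × $267,715 = 95,752.08; Bergstrom 840/2,055 × $267,715 = 109,430.95; Tam 480/2,055 × $267,715 = 62,531.97.
Rounded to nearest $5: Marchetti $95,750; Bergstrom $109,430; Tam $62,530. Sum = $267,710.
Difference $267,715 − $267,710 = +$5 applied to largest allocation (Bergstrom): Bergstrom becomes $109,435.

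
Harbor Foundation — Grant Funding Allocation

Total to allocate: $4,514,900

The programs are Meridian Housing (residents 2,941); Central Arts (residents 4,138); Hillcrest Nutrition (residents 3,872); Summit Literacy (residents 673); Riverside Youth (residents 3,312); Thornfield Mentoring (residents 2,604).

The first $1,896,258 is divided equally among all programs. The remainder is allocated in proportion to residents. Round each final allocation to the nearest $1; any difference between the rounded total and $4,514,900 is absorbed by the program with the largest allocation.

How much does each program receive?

Meridian Housing: $755,121; Central Arts: $933,828; Hillcrest Nutrition: $894,115; Summit Literacy: $416,519; Riverside Youth: $810,509; Thornfield Mentoring: $704,808

First tranche $1,896,258 split equally: $316,043 each.
Remainder $2,618,642 by residents (total 17,540): Meridian Housing 439,077.89 → $439,078; Central Arts 617,784.53 → $617,785; Hillcrest Nutrition 578,071.94 → $578,072; Summit Literacy 100,475.83 → $100,476; Riverside Youth 494,466.49 → $494,466; Thornfield Mentoring 388,765.32 → $388,765.
Totals: Meridian Housing $316,043 + $439,078 = $755,121; Central Arts $316,043 + $617,785 = $933,828; Hillcrest Nutrition $316,043 + $578,072 = $894,115; Summit Literacy $316,043 + $100,476 = $416,519; Riverside Youth $316,043 + $494,466 = $810,509; Thornfield Mentoring $316,043 + $388,765 = $704,808.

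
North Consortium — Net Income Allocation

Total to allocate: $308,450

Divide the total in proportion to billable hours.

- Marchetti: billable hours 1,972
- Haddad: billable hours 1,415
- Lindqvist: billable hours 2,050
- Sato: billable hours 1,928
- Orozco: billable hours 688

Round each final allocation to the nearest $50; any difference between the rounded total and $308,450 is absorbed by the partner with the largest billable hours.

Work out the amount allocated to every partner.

Sum of billable hours: 1,972 + 1,415 + 2,050 + 1,928 + 688 = 8,053.
Pro-rata amounts: Marchetti 75,532.52; Haddad 54,198.03; Lindqvist 78,520.12; Sato 73,847.21; Orozco 26,352.12.
Rounded to nearest $50: Marchetti $75,550; Haddad $54,200; Lindqvist $78,500; Sato $73,850; Orozco $26,350. Sum = $308,450.
Sum already equals the total — no adjustment.

Marchetti: $75,550 | Haddad: $54,200 | Lindqvist: $78,500 | Sato: $73,850 | Orozco: $26,350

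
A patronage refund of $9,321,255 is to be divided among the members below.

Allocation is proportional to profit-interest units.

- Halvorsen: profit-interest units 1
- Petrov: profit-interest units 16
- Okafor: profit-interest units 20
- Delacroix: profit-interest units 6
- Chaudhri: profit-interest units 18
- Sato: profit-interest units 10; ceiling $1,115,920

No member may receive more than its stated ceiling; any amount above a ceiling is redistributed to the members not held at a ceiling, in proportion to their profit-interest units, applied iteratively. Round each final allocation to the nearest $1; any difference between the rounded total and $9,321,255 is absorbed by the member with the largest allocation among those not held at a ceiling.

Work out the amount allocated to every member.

Combined profit-interest units = 71.
Unconstrained shares: Halvorsen 131,285.28; Petrov 2,100,564.51; Okafor 2,625,705.63; Delacroix 787,711.69; Chaudhri 2,363,135.07; Sato 1,312,852.82.
Capped: Sato ($1,115,920); balance $8,205,335 reallocated over remaining profit-interest units 61.
Remaining shares: Halvorsen 134,513.69 → $134,514; Petrov 2,152,219.02 → $2,152,219; Okafor 2,690,273.77 → $2,690,274; Delacroix 807,082.13 → $807,082; Chaudhri 2,421,246.39 → $2,421,246.

Halvorsen: $134,514 · Petrov: $2,152,219 · Okafor: $2,690,274 · Delacroix: $807,082 · Chaudhri: $2,421,246 · Sato: $1,115,920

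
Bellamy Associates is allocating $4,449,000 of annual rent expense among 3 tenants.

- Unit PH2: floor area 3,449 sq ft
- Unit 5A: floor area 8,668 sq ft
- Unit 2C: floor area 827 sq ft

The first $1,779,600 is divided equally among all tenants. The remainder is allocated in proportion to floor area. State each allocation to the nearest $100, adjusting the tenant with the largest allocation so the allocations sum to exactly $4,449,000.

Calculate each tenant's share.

Unit PH2: $1,304,500 · Unit 5A: $2,380,800 · Unit 2C: $763,700

$1,779,600 shared equally gives $593,200 per tenant.
Remainder $2,669,400 by floor area (total 12,944): Unit PH2 711,276.31 → $711,300; Unit 5A 1,787,574.10 → $1,787,600; Unit 2C 170,549.58 → $170,500.
Totals: Unit PH2 $593,200 + $711,300 = $1,304,500; Unit 5A $593,200 + $1,787,600 = $2,380,800; Unit 2C $593,200 + $170,500 = $763,700.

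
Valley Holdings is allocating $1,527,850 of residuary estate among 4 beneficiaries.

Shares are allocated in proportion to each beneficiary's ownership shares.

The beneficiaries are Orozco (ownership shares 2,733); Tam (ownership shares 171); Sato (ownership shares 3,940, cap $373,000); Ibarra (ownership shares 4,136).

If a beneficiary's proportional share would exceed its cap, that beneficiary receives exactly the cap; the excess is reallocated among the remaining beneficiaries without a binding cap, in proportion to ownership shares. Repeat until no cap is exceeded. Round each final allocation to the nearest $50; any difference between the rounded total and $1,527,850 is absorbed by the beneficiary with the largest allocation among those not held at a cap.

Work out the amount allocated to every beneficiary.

Orozco: $448,300; Tam: $28,050; Sato: $373,000; Ibarra: $678,500

Total ownership shares = 10,980.
Pro-rata shares before constraints: Orozco 380,292.72; Tam 23,794.39; Sato 548,244.90; Ibarra 575,518.00.
Capped: Sato ($373,000); balance $1,154,850 reallocated over remaining ownership shares 7,040.
Redistributed shares: Orozco 448,324.58 → $448,300; Tam 28,051.04 → $28,050; Ibarra 678,474.38 → $678,450.
Rounding difference +$50 applied to Ibarra → $678,500.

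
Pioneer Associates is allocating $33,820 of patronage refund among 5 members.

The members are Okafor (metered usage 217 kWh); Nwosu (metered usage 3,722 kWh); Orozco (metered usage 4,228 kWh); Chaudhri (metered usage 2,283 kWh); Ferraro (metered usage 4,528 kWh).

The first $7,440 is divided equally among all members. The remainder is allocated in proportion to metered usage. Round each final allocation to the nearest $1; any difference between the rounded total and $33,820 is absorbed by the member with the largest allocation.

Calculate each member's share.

$7,440 shared equally gives $1,488 per member.
Remainder $26,380 by metered usage (total 14,978): Okafor 382.19 → $382; Nwosu 6,555.37 → $6,555; Orozco 7,446.56 → $7,447; Chaudhri 4,020.93 → $4,021; Ferraro 7,974.94 → $7,975.
Totals: Okafor $1,488 + $382 = $1,870; Nwosu $1,488 + $6,555 = $8,043; Orozco $1,488 + $7,447 = $8,935; Chaudhri $1,488 + $4,021 = $5,509; Ferraro $1,488 + $7,975 = $9,463.

Okafor: $1,870 | Nwosu: $8,043 | Orozco: $8,935 | Chaudhri: $5,509 | Ferraro: $9,463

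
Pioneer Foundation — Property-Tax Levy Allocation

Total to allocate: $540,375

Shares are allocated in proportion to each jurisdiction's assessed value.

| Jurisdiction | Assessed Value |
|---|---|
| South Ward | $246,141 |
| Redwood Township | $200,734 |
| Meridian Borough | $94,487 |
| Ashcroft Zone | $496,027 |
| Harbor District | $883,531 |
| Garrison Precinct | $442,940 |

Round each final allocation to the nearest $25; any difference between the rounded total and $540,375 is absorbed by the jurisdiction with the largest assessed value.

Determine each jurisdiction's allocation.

South Ward: $56,275 · Redwood Township: $45,900 · Meridian Borough: $21,600 · Ashcroft Zone: $113,400 · Harbor District: $201,950 · Garrison Precinct: $101,250

Sum of assessed value: 2,363,860.
Pro-rata amounts: South Ward 246,141/2,363,860 × $540,375 = 56,267.48; Redwood Township 200,734/2,363,860 × $540,375 = 45,887.504; Meridian Borough 94,487/2,363,860 × $540,375 = 21,599.59; Ashcroft Zone 496,027/2,363,860 × $540,375 = 113,391.06; Harbor District 883,531/2,363,860 × $540,375 = 201,973.92; Garrison Precinct 442,940/2,363,860 × $540,375 = 101,255.45.
At nearest $25: South Ward $56,275; Redwood Township $45,900; Meridian Borough $21,600; Ashcroft Zone $113,400; Harbor District $201,975; Garrison Precinct $101,250. Sum = $540,400.
Difference $540,375 − $540,400 = −$25 applied to largest assessed value (Harbor District): Harbor District becomes $201,950.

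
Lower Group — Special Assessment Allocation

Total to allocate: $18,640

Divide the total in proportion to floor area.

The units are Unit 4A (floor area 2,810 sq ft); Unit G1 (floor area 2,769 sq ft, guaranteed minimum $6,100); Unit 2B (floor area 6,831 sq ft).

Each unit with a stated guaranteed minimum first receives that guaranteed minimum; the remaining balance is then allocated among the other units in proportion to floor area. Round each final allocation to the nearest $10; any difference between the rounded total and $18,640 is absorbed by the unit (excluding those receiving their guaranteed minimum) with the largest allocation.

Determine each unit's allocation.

Unit 4A: $3,650 · Unit G1: $6,100 · Unit 2B: $8,890

Guaranteed amounts: Unit G1 $6,100. Remaining pool $12,540.
Remaining pool split over remaining floor area 9,641: Unit 4A 3,654.95 → $3,650; Unit 2B 8,885.05 → $8,890.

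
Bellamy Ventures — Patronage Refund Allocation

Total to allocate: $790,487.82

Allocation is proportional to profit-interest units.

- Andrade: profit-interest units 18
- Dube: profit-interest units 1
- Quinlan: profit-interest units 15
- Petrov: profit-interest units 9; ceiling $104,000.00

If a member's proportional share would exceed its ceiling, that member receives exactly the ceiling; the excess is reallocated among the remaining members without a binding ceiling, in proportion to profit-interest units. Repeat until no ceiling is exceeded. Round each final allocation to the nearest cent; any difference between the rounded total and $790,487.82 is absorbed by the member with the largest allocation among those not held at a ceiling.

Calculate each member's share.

Sum of profit-interest units: 43.
Proportional shares (ignoring caps): Andrade 330,901.8781; Dube 18,383.4377; Quinlan 275,751.5651; Petrov 165,450.9391.
Cap binds for Petrov ($104,000.00); residual $686,487.82 reallocated over remaining profit-interest units 34.
Redistributed shares: Andrade 363,434.7282 → $363,434.73; Dube 20,190.8182 → $20,190.82; Quinlan 302,862.2735 → $302,862.27.

Andrade: $363,434.73; Dube: $20,190.82; Quinlan: $302,862.27; Petrov: $104,000.00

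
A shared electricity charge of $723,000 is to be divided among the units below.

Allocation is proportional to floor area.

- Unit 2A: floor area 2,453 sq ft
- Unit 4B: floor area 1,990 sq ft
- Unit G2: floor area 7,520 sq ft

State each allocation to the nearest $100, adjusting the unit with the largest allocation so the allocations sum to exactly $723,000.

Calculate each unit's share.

Unit 2A: $148,300; Unit 4B: $120,300; Unit G2: $454,400

Combined floor area = 11,963.
Proportional shares: Unit 2A 2,453/11,963 × $723,000 = 148,250.36; Unit 4B 1,990/11,963 × $723,000 = 120,268.33; Unit G2 7,520/11,963 × $723,000 = 454,481.32.
Rounded to nearest $100: Unit 2A $148,300; Unit 4B $120,300; Unit G2 $454,500. Sum = $723,100.
Difference $723,000 − $723,100 = −$100 applied to largest allocation (Unit G2): Unit G2 becomes $454,400.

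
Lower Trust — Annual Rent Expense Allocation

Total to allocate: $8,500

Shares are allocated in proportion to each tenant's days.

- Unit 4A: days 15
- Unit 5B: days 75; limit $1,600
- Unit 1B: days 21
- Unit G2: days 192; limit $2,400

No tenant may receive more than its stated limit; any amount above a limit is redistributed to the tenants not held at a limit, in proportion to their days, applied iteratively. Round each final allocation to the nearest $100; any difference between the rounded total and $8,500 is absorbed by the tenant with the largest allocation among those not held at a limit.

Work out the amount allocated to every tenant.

Combined days = 303.
Unconstrained shares: Unit 4A 420.79; Unit 5B 2,103.96; Unit 1B 589.11; Unit G2 5,386.14.
Held at cap: Unit 5B ($1,600), Unit G2 ($2,400); remaining pool $4,500 reallocated over remaining days 36.
Remaining shares: Unit 4A 1,875.00 → $1,900; Unit 1B 2,625.00 → $2,600.

Unit 4A: $1,900 · Unit 5B: $1,600 · Unit 1B: $2,600 · Unit G2: $2,400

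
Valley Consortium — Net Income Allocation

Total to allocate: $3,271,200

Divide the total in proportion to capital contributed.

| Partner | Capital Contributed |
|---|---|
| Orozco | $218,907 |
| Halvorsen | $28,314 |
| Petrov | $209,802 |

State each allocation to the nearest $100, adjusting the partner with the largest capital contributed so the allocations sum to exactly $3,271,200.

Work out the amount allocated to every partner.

Orozco: $1,566,800 | Halvorsen: $202,700 | Petrov: $1,501,700

Combined capital contributed = 457,023.
Pro-rata amounts: Orozco 218,907/457,023 × $3,271,200 = 1,566,854.57; Halvorsen 28,314/457,023 × $3,271,200 = 202,661.04; Petrov 209,802/457,023 × $3,271,200 = 1,501,684.38.
At nearest $100: Orozco $1,566,900; Halvorsen $202,700; Petrov $1,501,700. Sum = $3,271,300.
Difference $3,271,200 − $3,271,300 = −$100 applied to largest capital contributed (Orozco): Orozco becomes $1,566,800.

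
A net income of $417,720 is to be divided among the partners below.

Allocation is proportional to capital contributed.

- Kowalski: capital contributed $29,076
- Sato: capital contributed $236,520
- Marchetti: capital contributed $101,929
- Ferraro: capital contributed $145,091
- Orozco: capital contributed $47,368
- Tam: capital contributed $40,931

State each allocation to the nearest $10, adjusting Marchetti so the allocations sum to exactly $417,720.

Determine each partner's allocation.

Kowalski: $20,210; Sato: $164,410; Marchetti: $70,860; Ferraro: $100,860; Orozco: $32,930; Tam: $28,450

Total capital contributed = 600,915.
Raw shares: Kowalski 29,076/600,915 × $417,720 = 20,211.89; Sato 236,520/600,915 × $417,720 = 164,414.49; Marchetti 101,929/600,915 × $417,720 = 70,854.92; Ferraro 145,091/600,915 × $417,720 = 100,858.54; Orozco 47,368/600,915 × $417,720 = 32,927.39; Tam 40,931/600,915 × $417,720 = 28,452.77.
After rounding ($10): Kowalski $20,210; Sato $164,410; Marchetti $70,850; Ferraro $100,860; Orozco $32,930; Tam $28,450. Sum = $417,710.
Difference $417,720 − $417,710 = +$10 applied to Marchetti: Marchetti becomes $70,860.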